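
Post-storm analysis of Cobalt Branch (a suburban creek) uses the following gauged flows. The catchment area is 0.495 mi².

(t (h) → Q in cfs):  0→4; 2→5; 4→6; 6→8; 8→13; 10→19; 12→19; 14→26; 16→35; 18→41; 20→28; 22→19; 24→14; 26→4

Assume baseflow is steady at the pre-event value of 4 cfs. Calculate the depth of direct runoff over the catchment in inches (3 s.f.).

Direct runoff: 0.0, 1.0, 2.0, 4.0, 9.0, 15.0, 15.0, 22.0, 31.0, 37.0, 24.0, 15.0, 10.0, 0.0 cfs; ΣQ_DR = 185.0 cfs.
V = ΣQ_DR · Δt = 185.0 × 7200 s = 1.332 × 10^6 ft³.
Over A = 0.495 mi², depth = V / A = 1.16 in.

d ≈ 1.16 in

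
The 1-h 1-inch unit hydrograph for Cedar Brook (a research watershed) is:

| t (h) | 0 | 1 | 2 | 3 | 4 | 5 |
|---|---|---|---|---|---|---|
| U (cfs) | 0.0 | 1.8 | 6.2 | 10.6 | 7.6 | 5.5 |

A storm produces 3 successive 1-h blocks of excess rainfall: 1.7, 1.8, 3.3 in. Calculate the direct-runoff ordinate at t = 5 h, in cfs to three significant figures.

By discrete convolution, Q_j = Σ (P_i / 1 in) · U_{j−i}.
At t = 5 h (j=5): Q = (1.7/1)·5.5 + (1.8/1)·7.6 + (3.3/1)·10.6 = 58.0 cfs.

Q ≈ 58.0 cfs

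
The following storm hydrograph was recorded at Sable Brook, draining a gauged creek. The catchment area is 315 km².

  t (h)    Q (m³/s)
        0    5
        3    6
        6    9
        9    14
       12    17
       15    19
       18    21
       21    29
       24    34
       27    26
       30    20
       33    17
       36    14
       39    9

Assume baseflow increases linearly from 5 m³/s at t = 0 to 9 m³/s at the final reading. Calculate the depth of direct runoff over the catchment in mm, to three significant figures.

d ≈ 4.87 mm

Direct runoff: 0.00, 0.69, 3.38, 8.08, 10.77, 12.46, 14.15, 21.85, 26.54, 18.23, 11.92, 8.62, 5.31, 0.00 m³/s; ΣQ_DR = 142.0 m³/s.
V = ΣQ_DR · Δt = 142.0 × 10800 s = 1.534 × 10^6 m³.
Over A = 315 km², depth = V / A = 4.87 mm.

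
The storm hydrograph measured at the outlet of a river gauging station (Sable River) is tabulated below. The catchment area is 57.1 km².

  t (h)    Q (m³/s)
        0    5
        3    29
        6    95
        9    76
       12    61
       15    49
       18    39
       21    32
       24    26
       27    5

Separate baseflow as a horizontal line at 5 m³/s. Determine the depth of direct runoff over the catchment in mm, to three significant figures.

Direct runoff: 0.0, 24.0, 90.0, 71.0, 56.0, 44.0, 34.0, 27.0, 21.0, 0.0 m³/s; ΣQ_DR = 367.0 m³/s.
V = ΣQ_DR · Δt = 367.0 × 10800 s = 3.964 × 10^6 m³.
Over A = 57.1 km², depth = V / A = 69.4 mm.

d ≈ 69.4 mm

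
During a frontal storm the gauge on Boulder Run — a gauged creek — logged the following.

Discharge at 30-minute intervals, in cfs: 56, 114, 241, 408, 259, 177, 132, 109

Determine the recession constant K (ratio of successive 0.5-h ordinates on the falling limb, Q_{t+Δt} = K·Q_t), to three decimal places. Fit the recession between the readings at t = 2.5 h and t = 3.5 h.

Using the recession-limb readings at t = 2.5 h and t = 3.5 h: Q falls from 177 to 109 cfs over 2 intervals.
K = (Q₂/Q₁)^(1/2) = (109/177)^(1/2) = 0.785.

K ≈ 0.785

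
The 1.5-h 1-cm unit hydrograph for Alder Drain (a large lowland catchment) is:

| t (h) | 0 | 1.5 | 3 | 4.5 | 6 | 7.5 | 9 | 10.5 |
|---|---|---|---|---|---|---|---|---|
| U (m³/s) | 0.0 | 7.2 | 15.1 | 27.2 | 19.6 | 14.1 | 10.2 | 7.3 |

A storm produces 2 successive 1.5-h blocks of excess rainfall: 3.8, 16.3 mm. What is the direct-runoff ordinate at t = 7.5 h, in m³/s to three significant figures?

By discrete convolution, Q_j = Σ (P_i / 10 mm) · U_{j−i}.
At t = 7.5 h (j=5): Q = (3.8/10)·14.1 + (16.3/10)·19.6 = 37.3 m³/s.

Q ≈ 37.3 m³/s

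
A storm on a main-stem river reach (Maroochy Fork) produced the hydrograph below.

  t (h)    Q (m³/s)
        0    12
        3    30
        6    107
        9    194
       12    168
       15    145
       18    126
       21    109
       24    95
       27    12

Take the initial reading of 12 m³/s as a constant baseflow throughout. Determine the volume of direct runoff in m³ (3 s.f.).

Direct-runoff ordinates (Q − Q_b): 0.0, 18.0, 95.0, 182.0, 156.0, 133.0, 114.0, 97.0, 83.0, 0.0 m³/s.
ΣQ_DR = 878.0 m³/s.
With Δt = 3 h = 10800 s, V = ΣQ_DR · Δt = 878.0 × 10800 = 9.48 × 10^6 m³.

V ≈ 9.48 × 10^6 m³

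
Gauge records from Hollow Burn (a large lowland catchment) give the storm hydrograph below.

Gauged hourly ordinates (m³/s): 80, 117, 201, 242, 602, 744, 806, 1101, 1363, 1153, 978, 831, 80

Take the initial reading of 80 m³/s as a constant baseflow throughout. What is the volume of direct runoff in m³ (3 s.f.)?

V ≈ 2.61 × 10^7 m³

Direct-runoff ordinates (Q − Q_b): 0.0, 37.0, 121.0, 162.0, 522.0, 664.0, 726.0, 1021.0, 1283.0, 1073.0, 898.0, 751.0, 0.0 m³/s.
ΣQ_DR = 7258 m³/s.
With Δt = 1 h = 3600 s, V = ΣQ_DR · Δt = 7258 × 3600 = 2.61 × 10^7 m³.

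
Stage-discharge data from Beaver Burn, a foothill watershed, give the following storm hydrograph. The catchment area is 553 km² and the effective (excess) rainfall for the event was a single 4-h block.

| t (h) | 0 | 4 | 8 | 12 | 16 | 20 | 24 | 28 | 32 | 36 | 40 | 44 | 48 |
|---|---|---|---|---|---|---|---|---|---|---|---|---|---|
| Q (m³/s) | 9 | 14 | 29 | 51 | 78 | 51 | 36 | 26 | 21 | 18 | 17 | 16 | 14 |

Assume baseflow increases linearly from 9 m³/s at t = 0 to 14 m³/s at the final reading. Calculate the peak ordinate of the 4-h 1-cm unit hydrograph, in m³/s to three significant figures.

Direct runoff: 0.00, 4.58, 19.17, 40.75, 67.33, 39.92, 24.50, 14.08, 8.67, 5.25, 3.83, 2.42, 0.00 m³/s; ΣQ_DR = 230.5 m³/s, peak = 67.33 m³/s.
Runoff depth d = ΣQ_DR·Δt / A = 230.5 × 14400 / (553 km²) = 6.002 mm.
The 1-cm UH is the DRH scaled by (10 mm)/d, so U_p = 67.33 × 10/6.002 = 112 m³/s.

U_p ≈ 112 m³/s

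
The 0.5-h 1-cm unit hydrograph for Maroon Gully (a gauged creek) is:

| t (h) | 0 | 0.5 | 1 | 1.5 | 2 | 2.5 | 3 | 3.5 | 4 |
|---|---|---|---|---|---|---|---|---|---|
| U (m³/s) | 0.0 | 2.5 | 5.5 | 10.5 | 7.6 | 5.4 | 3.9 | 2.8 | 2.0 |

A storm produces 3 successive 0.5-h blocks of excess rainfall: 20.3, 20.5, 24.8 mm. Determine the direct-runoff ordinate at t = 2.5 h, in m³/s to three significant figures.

Q ≈ 52.6 m³/s

By discrete convolution, Q_j = Σ (P_i / 10 mm) · U_{j−i}.
At t = 2.5 h (j=5): Q = (20.3/10)·5.4 + (20.5/10)·7.6 + (24.8/10)·10.5 = 52.6 m³/s.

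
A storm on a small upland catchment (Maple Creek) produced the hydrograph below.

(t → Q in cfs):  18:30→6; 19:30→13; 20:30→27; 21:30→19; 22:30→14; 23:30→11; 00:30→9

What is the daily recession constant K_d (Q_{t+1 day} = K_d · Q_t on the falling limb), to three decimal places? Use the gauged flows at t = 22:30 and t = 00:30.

K_d ≈ 0.005

Between t = 22:30 and t = 00:30 the flow falls from 14 to 9 cfs over 2×1 h = 2 h.
Per-interval ratio K = (9/14)^(1/2) = 0.8018; K_d = K^(24/1) = 0.005.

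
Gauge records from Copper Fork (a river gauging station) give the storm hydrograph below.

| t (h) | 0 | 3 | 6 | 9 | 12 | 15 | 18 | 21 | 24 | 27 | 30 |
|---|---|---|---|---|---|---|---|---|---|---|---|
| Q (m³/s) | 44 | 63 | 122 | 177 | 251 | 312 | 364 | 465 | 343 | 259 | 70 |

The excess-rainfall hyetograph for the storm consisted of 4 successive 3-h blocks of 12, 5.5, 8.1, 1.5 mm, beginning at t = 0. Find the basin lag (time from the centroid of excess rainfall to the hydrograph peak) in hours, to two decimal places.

t_L ≈ 16.60 h

Centroid of excess rainfall: t_c = Σ P_i·t̄_i / ΣP_i = 4.4004 h (block centres at 1.5, 4.5, 7.5, 10.5 h).
Hydrograph peak occurs at t = 21 h, so basin lag t_L = 21 − 4.4004 = 16.60 h.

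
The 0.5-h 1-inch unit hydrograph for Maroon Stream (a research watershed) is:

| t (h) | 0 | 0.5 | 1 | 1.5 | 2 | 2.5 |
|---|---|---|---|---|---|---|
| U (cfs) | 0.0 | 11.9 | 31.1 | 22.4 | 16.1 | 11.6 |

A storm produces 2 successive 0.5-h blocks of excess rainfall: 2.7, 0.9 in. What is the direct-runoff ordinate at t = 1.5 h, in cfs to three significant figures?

By discrete convolution, Q_j = Σ (P_i / 1 in) · U_{j−i}.
At t = 1.5 h (j=3): Q = (2.7/1)·22.4 + (0.9/1)·31.1 = 88.5 cfs.

Q ≈ 88.5 cfs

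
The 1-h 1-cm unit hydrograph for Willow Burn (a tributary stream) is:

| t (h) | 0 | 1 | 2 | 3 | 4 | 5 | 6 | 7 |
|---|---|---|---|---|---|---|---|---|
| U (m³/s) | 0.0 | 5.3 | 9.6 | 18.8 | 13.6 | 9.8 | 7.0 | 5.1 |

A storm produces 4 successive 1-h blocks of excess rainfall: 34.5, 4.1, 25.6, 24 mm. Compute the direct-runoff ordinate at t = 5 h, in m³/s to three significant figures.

By discrete convolution, Q_j = Σ (P_i / 10 mm) · U_{j−i}.
At t = 5 h (j=5): Q = (34.5/10)·9.8 + (4.1/10)·13.6 + (25.6/10)·18.8 + (24/10)·9.6 = 111 m³/s.

Q ≈ 111 m³/s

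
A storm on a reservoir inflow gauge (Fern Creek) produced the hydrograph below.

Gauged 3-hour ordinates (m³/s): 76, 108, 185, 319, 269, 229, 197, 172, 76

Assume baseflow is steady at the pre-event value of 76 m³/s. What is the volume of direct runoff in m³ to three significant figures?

V ≈ 1.02 × 10^7 m³

Direct-runoff ordinates (Q − Q_b): 0.0, 32.0, 109.0, 243.0, 193.0, 153.0, 121.0, 96.0, 0.0 m³/s.
ΣQ_DR = 947.0 m³/s.
With Δt = 3 h = 10800 s, V = ΣQ_DR · Δt = 947.0 × 10800 = 1.02 × 10^7 m³.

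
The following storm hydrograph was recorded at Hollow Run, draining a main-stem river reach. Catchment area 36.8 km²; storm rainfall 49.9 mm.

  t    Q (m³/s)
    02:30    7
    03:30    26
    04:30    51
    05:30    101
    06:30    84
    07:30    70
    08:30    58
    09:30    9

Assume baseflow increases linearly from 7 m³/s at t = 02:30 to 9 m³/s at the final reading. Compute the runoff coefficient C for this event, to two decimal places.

ΣQ_DR = 342.0 m³/s; V = ΣQ_DR·Δt = 1.231 × 10^6 m³.
Runoff depth d = V / A = 33.46 mm.
C = d / P = 33.46 / 49.9 = 0.67.

C ≈ 0.67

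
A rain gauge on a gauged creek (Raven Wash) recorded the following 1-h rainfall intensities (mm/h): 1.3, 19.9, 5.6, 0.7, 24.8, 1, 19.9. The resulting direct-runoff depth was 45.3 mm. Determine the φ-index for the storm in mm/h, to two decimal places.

φ ≈ 6.43 mm/h

Only the 3 blocks with intensity above φ contribute runoff: 19.9, 24.8, 19.9 mm/h.
Σ(I−φ)·Δt = d  ⇒  (19.9+24.8+19.9 − 3φ)·1 = 45.3
φ = (64.60 − 45.3/1) / 3 = 6.43 mm/h.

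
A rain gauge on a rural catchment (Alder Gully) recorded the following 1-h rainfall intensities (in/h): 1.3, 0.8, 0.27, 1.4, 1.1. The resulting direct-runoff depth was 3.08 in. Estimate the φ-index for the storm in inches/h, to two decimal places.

Only the 4 blocks with intensity above φ contribute runoff: 1.3, 0.8, 1.4, 1.1 in/h.
Σ(I−φ)·Δt = d  ⇒  (1.3+0.8+1.4+1.1 − 4φ)·1 = 3.08
φ = (4.600 − 3.08/1) / 4 = 0.38 in/h.

φ ≈ 0.38 in/h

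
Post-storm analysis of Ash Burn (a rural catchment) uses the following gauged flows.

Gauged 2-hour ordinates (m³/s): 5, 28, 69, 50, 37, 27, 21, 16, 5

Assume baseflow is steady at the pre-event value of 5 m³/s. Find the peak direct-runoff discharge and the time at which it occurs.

Q_p = 64.0 m³/s at t = 4 h

Subtracting baseflow gives direct-runoff ordinates: 0.0, 23.0, 64.0, 45.0, 32.0, 22.0, 16.0, 11.0, 0.0 m³/s.
The maximum is 64.0 m³/s, occurring at the reading for t = 4 h.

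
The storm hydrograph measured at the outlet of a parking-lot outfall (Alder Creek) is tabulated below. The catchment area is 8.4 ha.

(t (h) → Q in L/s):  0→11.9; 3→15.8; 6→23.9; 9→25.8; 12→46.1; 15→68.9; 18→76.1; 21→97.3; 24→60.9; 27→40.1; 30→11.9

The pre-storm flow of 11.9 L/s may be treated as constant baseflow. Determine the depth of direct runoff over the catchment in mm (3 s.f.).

d ≈ 44.7 mm

Direct runoff: 0.0, 3.9, 12.0, 13.9, 34.2, 57.0, 64.2, 85.4, 49.0, 28.2, 0.0 L/s; ΣQ_DR = 347.8 L/s.
V = ΣQ_DR · Δt = 347.8 × 10800 s = 3.756 × 10^6 L.
Over A = 8.4 ha, depth = V / A = 44.7 mm.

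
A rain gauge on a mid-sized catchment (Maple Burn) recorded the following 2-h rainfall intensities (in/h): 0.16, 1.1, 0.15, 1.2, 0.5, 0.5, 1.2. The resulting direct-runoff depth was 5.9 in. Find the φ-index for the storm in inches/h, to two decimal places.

Only the 5 blocks with intensity above φ contribute runoff: 1.1, 1.2, 0.5, 0.5, 1.2 in/h.
Σ(I−φ)·Δt = d  ⇒  (1.1+1.2+0.5+0.5+1.2 − 5φ)·2 = 5.9
φ = (4.500 − 5.9/2) / 5 = 0.31 in/h.

φ ≈ 0.31 in/h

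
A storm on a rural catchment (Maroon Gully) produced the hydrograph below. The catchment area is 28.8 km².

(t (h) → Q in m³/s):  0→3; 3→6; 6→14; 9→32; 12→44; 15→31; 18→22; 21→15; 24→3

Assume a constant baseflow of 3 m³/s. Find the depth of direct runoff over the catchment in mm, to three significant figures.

d ≈ 53.6 mm

Direct runoff: 0.0, 3.0, 11.0, 29.0, 41.0, 28.0, 19.0, 12.0, 0.0 m³/s; ΣQ_DR = 143.0 m³/s.
V = ΣQ_DR · Δt = 143.0 × 10800 s = 1.544 × 10^6 m³.
Over A = 28.8 km², depth = V / A = 53.6 mm.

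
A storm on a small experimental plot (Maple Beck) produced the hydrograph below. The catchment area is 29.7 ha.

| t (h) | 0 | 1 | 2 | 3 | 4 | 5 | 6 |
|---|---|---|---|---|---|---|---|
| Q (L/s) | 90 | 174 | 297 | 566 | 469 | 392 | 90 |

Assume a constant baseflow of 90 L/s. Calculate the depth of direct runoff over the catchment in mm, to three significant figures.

d ≈ 17.6 mm

Direct runoff: 0.0, 84.0, 207.0, 476.0, 379.0, 302.0, 0.0 L/s; ΣQ_DR = 1448 L/s.
V = ΣQ_DR · Δt = 1448 × 3600 s = 5.213 × 10^6 L.
Over A = 29.7 ha, depth = V / A = 17.6 mm.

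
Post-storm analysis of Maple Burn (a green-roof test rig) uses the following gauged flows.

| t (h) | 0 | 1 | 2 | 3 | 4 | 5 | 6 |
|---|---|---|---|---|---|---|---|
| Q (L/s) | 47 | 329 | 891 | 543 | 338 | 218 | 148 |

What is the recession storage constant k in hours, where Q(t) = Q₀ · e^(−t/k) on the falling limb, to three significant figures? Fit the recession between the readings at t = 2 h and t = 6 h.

On the falling limb, Q drops from 891 to 148 L/s between t = 2 h and t = 6 h (Δt = 4 h).
k = −Δt / ln(Q₂/Q₁) = −4 / ln(148/891) = 2.23 h.

k ≈ 2.23 h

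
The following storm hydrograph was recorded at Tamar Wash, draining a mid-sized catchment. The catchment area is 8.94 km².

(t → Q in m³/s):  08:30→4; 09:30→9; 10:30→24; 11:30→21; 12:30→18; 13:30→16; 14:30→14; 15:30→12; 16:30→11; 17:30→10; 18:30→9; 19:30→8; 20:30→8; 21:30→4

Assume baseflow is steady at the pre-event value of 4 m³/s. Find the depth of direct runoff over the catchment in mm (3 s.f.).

Direct runoff: 0.0, 5.0, 20.0, 17.0, 14.0, 12.0, 10.0, 8.0, 7.0, 6.0, 5.0, 4.0, 4.0, 0.0 m³/s; ΣQ_DR = 112.0 m³/s.
V = ΣQ_DR · Δt = 112.0 × 3600 s = 4.032 × 10^5 m³.
Over A = 8.94 km², depth = V / A = 45.1 mm.

d ≈ 45.1 mm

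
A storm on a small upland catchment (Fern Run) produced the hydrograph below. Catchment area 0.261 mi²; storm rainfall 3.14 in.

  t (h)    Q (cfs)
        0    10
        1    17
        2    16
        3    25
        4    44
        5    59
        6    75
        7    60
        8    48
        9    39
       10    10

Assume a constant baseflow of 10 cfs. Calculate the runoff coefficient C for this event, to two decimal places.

ΣQ_DR = 293.0 cfs; V = ΣQ_DR·Δt = 1.055 × 10^6 ft³.
Runoff depth d = V / A = 1.740 in.
C = d / P = 1.740 / 3.14 = 0.55.

C ≈ 0.55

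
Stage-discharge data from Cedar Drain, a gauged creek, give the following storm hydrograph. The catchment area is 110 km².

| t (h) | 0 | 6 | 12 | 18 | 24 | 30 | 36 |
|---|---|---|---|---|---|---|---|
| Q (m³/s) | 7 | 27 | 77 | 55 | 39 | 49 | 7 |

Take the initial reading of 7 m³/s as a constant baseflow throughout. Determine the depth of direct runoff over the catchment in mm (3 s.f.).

d ≈ 41.6 mm

Direct runoff: 0.0, 20.0, 70.0, 48.0, 32.0, 42.0, 0.0 m³/s; ΣQ_DR = 212.0 m³/s.
V = ΣQ_DR · Δt = 212.0 × 21600 s = 4.579 × 10^6 m³.
Over A = 110 km², depth = V / A = 41.6 mm.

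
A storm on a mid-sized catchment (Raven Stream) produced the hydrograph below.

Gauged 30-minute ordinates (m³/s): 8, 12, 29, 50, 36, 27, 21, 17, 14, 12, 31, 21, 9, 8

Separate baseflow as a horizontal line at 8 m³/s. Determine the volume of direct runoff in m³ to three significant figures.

V ≈ 3.29 × 10^5 m³

Direct-runoff ordinates (Q − Q_b): 0.0, 4.0, 21.0, 42.0, 28.0, 19.0, 13.0, 9.0, 6.0, 4.0, 23.0, 13.0, 1.0, 0.0 m³/s.
ΣQ_DR = 183.0 m³/s.
With Δt = 0.5 h = 1800 s, V = ΣQ_DR · Δt = 183.0 × 1800 = 3.29 × 10^5 m³.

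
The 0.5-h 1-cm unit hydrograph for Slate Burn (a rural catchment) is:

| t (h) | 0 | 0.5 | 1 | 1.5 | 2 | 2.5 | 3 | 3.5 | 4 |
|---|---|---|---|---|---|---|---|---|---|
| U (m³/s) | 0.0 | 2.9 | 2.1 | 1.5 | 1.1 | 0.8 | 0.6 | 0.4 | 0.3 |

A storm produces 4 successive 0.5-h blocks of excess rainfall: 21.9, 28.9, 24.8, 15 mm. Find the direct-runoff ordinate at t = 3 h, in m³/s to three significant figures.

Q ≈ 8.60 m³/s

By discrete convolution, Q_j = Σ (P_i / 10 mm) · U_{j−i}.
At t = 3 h (j=6): Q = (21.9/10)·0.6 + (28.9/10)·0.8 + (24.8/10)·1.1 + (15/10)·1.5 = 8.60 m³/s.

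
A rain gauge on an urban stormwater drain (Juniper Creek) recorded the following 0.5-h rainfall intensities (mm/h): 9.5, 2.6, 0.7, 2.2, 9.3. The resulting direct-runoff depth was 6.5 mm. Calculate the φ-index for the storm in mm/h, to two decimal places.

φ ≈ 2.90 mm/h

Only the 2 blocks with intensity above φ contribute runoff: 9.5, 9.3 mm/h.
Σ(I−φ)·Δt = d  ⇒  (9.5+9.3 − 2φ)·0.5 = 6.5
φ = (18.80 − 6.5/0.5) / 2 = 2.90 mm/h.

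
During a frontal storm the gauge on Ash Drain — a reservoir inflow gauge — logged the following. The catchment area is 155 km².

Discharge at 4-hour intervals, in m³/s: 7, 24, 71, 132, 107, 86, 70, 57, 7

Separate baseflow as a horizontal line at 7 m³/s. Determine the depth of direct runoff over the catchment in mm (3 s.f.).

Direct runoff: 0.0, 17.0, 64.0, 125.0, 100.0, 79.0, 63.0, 50.0, 0.0 m³/s; ΣQ_DR = 498.0 m³/s.
V = ΣQ_DR · Δt = 498.0 × 14400 s = 7.171 × 10^6 m³.
Over A = 155 km², depth = V / A = 46.3 mm.

d ≈ 46.3 mm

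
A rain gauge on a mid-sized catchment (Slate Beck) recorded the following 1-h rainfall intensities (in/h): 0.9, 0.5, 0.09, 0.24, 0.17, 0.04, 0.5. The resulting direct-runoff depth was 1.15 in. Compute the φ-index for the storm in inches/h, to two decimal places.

φ ≈ 0.25 in/h

Only the 3 blocks with intensity above φ contribute runoff: 0.9, 0.5, 0.5 in/h.
Σ(I−φ)·Δt = d  ⇒  (0.9+0.5+0.5 − 3φ)·1 = 1.15
φ = (1.900 − 1.15/1) / 3 = 0.25 in/h.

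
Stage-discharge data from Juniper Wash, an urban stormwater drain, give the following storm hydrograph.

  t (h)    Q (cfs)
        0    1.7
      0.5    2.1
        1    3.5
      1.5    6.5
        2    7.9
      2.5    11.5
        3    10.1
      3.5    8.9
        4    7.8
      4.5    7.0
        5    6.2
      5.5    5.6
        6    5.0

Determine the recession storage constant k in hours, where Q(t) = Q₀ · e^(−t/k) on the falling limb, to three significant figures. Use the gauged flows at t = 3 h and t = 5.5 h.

On the falling limb, Q drops from 10.1 to 5.6 cfs between t = 3 h and t = 5.5 h (Δt = 2.5 h).
k = −Δt / ln(Q₂/Q₁) = −2.5 / ln(5.6/10.1) = 4.24 h.

k ≈ 4.24 h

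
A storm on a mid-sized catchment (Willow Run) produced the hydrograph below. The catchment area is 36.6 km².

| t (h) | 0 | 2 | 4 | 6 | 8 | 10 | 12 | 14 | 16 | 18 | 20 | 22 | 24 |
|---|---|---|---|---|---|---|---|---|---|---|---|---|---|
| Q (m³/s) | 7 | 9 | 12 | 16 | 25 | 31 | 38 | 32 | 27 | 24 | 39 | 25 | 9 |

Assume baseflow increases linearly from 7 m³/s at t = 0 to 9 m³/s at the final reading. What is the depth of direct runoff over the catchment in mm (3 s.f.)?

Direct runoff: 0.00, 1.83, 4.67, 8.50, 17.33, 23.17, 30.00, 23.83, 18.67, 15.50, 30.33, 16.17, 0.00 m³/s; ΣQ_DR = 190.0 m³/s.
V = ΣQ_DR · Δt = 190.0 × 7200 s = 1.368 × 10^6 m³.
Over A = 36.6 km², depth = V / A = 37.4 mm.

d ≈ 37.4 mm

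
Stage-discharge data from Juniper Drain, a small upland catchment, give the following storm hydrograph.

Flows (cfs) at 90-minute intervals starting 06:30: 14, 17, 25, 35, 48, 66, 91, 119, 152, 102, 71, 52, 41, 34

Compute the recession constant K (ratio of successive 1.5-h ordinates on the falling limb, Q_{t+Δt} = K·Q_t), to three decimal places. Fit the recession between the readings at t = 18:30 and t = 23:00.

Using the recession-limb readings at t = 18:30 and t = 23:00: Q falls from 152 to 52 cfs over 3 intervals.
K = (Q₂/Q₁)^(1/3) = (52/152)^(1/3) = 0.699.

K ≈ 0.699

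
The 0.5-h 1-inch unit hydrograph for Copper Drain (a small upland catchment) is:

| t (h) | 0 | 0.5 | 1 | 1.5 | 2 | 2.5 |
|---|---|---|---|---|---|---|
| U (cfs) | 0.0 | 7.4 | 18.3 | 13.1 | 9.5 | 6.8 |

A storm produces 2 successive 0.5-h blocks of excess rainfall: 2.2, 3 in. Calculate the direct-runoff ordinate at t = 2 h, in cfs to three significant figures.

Q ≈ 60.2 cfs

By discrete convolution, Q_j = Σ (P_i / 1 in) · U_{j−i}.
At t = 2 h (j=4): Q = (2.2/1)·9.5 + (3/1)·13.1 = 60.2 cfs.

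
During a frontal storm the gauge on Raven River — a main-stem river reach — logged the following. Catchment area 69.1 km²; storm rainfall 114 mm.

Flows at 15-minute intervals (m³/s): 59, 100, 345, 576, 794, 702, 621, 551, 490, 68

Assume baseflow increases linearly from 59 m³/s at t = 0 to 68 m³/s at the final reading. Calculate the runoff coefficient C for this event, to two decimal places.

C ≈ 0.42

ΣQ_DR = 3671 m³/s; V = ΣQ_DR·Δt = 3.304 × 10^6 m³.
Runoff depth d = V / A = 47.81 mm.
C = d / P = 47.81 / 114 = 0.42.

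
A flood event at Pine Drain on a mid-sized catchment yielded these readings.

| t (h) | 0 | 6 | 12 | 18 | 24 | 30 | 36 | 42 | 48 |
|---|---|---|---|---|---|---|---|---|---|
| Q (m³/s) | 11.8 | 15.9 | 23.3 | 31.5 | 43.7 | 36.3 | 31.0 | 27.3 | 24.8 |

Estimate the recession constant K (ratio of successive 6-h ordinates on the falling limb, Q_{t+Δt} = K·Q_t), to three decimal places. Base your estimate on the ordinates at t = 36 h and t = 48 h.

K ≈ 0.894

Using the recession-limb readings at t = 36 h and t = 48 h: Q falls from 31.0 to 24.8 m³/s over 2 intervals.
K = (Q₂/Q₁)^(1/2) = (24.8/31.0)^(1/2) = 0.894.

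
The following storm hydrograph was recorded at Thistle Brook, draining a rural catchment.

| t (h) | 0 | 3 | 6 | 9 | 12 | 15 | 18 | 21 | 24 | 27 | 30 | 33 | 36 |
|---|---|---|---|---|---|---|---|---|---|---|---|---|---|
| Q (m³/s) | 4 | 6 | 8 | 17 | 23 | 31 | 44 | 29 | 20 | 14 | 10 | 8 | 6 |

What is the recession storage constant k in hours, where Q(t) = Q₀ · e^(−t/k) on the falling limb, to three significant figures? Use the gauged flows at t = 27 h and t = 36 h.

On the falling limb, Q drops from 14 to 6 m³/s between t = 27 h and t = 36 h (Δt = 9 h).
k = −Δt / ln(Q₂/Q₁) = −9 / ln(6/14) = 10.6 h.

k ≈ 10.6 h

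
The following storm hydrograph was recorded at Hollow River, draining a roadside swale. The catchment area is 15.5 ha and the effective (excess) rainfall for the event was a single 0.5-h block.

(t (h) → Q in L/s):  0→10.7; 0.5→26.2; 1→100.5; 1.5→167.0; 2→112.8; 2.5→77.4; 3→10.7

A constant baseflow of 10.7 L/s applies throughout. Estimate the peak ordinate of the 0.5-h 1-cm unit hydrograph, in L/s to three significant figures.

U_p ≈ 313 L/s

Direct runoff: 0.0, 15.5, 89.8, 156.3, 102.1, 66.7, 0.0 L/s; ΣQ_DR = 430.4 L/s, peak = 156.3 L/s.
Runoff depth d = ΣQ_DR·Δt / A = 430.4 × 1800 / (15.5 ha) = 4.998 mm.
The 1-cm UH is the DRH scaled by (10 mm)/d, so U_p = 156.3 × 10/4.998 = 313 L/s.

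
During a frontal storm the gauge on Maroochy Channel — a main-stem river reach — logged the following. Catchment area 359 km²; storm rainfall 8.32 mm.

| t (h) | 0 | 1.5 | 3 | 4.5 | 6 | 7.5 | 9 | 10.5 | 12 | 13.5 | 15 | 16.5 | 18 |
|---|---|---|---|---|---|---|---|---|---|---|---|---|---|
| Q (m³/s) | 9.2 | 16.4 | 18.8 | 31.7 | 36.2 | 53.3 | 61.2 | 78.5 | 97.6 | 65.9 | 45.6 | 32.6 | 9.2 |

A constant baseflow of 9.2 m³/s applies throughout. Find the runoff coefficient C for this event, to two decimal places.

C ≈ 0.79

ΣQ_DR = 436.6 m³/s; V = ΣQ_DR·Δt = 2.358 × 10^6 m³.
Runoff depth d = V / A = 6.567 mm.
C = d / P = 6.567 / 8.32 = 0.79.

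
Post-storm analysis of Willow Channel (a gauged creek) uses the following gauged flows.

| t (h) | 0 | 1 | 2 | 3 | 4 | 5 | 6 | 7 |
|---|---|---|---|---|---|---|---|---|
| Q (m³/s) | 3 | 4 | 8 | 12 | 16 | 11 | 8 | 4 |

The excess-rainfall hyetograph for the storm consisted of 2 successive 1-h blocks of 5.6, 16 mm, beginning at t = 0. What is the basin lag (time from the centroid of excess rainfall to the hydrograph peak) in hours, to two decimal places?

t_L ≈ 2.76 h

Centroid of excess rainfall: t_c = Σ P_i·t̄_i / ΣP_i = 1.2407 h (block centres at 0.5, 1.5 h).
Hydrograph peak occurs at t = 4 h, so basin lag t_L = 4 − 1.2407 = 2.76 h.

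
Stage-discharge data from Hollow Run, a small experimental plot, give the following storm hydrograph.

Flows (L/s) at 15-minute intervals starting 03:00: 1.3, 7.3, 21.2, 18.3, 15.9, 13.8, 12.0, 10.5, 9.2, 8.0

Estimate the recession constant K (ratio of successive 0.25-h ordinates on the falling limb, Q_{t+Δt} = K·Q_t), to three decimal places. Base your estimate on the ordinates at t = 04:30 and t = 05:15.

Using the recession-limb readings at t = 04:30 and t = 05:15: Q falls from 12.0 to 8.0 L/s over 3 intervals.
K = (Q₂/Q₁)^(1/3) = (8.0/12.0)^(1/3) = 0.874.

K ≈ 0.874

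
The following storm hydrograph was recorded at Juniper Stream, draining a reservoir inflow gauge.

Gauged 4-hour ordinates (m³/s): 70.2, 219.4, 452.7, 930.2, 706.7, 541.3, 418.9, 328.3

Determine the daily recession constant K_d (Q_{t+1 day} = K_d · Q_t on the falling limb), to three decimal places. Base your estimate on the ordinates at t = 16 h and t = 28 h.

Between t = 16 h and t = 28 h the flow falls from 706.7 to 328.3 m³/s over 3×4 h = 12 h.
Per-interval ratio K = (328.3/706.7)^(1/3) = 0.7745; K_d = K^(24/4) = 0.216.

K_d ≈ 0.216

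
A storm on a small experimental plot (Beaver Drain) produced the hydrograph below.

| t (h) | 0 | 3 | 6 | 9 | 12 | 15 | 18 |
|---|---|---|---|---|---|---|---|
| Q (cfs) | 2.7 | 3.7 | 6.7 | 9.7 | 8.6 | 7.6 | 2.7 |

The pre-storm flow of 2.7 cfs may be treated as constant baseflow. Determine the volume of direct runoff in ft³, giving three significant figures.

Direct-runoff ordinates (Q − Q_b): 0.0, 1.0, 4.0, 7.0, 5.9, 4.9, 0.0 cfs.
ΣQ_DR = 22.80 cfs.
With Δt = 3 h = 10800 s, V = ΣQ_DR · Δt = 22.80 × 10800 = 2.46 × 10^5 ft³.

V ≈ 2.46 × 10^5 ft³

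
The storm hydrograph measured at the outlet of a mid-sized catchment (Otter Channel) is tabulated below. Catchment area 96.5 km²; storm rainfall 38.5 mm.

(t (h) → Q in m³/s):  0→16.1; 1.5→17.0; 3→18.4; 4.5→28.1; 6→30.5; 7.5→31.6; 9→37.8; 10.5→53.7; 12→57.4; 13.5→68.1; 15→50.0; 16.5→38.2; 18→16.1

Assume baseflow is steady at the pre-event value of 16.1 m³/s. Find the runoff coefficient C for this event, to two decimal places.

ΣQ_DR = 253.7 m³/s; V = ΣQ_DR·Δt = 1.370 × 10^6 m³.
Runoff depth d = V / A = 14.20 mm.
C = d / P = 14.20 / 38.5 = 0.37.

C ≈ 0.37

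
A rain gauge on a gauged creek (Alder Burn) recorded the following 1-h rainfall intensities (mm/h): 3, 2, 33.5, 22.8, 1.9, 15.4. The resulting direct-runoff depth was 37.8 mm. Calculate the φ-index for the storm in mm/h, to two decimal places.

Only the 3 blocks with intensity above φ contribute runoff: 33.5, 22.8, 15.4 mm/h.
Σ(I−φ)·Δt = d  ⇒  (33.5+22.8+15.4 − 3φ)·1 = 37.8
φ = (71.70 − 37.8/1) / 3 = 11.30 mm/h.

φ ≈ 11.30 mm/h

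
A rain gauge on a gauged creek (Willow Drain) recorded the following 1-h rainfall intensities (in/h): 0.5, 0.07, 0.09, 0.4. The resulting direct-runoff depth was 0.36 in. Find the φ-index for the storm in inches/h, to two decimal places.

Only the 2 blocks with intensity above φ contribute runoff: 0.5, 0.4 in/h.
Σ(I−φ)·Δt = d  ⇒  (0.5+0.4 − 2φ)·1 = 0.36
φ = (0.9000 − 0.36/1) / 2 = 0.27 in/h.

φ ≈ 0.27 in/h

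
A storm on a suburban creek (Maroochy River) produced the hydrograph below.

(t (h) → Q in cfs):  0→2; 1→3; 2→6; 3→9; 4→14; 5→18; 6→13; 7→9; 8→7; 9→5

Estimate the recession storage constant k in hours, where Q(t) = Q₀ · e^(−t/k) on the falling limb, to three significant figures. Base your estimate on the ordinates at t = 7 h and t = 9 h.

On the falling limb, Q drops from 9 to 5 cfs between t = 7 h and t = 9 h (Δt = 2 h).
k = −Δt / ln(Q₂/Q₁) = −2 / ln(5/9) = 3.40 h.

k ≈ 3.40 h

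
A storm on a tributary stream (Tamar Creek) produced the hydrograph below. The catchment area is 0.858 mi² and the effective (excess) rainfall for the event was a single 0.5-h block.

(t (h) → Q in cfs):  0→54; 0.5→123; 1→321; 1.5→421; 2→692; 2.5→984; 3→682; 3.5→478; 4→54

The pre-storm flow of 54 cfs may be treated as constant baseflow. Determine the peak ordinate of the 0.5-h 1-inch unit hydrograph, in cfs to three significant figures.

U_p ≈ 310 cfs

Direct runoff: 0.0, 69.0, 267.0, 367.0, 638.0, 930.0, 628.0, 424.0, 0.0 cfs; ΣQ_DR = 3323 cfs, peak = 930.0 cfs.
Runoff depth d = ΣQ_DR·Δt / A = 3323 × 1800 / (0.858 mi²) = 3.001 in.
The 1-inch UH is the DRH scaled by (1 in)/d, so U_p = 930.0 × 1/3.001 = 310 cfs.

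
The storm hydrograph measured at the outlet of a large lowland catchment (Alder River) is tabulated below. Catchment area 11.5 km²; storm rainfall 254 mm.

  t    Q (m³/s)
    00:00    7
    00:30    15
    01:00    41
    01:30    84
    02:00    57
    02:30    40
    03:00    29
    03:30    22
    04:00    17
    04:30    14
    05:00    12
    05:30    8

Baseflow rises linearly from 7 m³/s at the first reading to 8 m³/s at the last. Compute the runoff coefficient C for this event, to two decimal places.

ΣQ_DR = 256.0 m³/s; V = ΣQ_DR·Δt = 4.608 × 10^5 m³.
Runoff depth d = V / A = 40.07 mm.
C = d / P = 40.07 / 254 = 0.16.

C ≈ 0.16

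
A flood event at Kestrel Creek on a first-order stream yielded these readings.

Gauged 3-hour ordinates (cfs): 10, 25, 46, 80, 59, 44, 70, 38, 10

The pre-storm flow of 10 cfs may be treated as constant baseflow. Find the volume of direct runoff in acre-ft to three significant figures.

V ≈ 72.4 acre-ft

Direct-runoff ordinates (Q − Q_b): 0.0, 15.0, 36.0, 70.0, 49.0, 34.0, 60.0, 28.0, 0.0 cfs.
ΣQ_DR = 292.0 cfs.
With Δt = 3 h = 10800 s, V = ΣQ_DR · Δt = 292.0 × 10800 = 3.15 × 10^6 ft³ = 72.4 acre-ft.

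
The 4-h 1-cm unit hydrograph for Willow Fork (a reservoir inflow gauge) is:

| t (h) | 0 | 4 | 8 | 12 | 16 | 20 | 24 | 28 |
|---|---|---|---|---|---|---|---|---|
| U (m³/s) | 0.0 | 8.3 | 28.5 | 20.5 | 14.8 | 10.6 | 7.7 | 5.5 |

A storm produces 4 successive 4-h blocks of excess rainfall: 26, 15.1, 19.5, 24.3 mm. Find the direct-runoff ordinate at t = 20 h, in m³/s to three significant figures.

By discrete convolution, Q_j = Σ (P_i / 10 mm) · U_{j−i}.
At t = 20 h (j=5): Q = (26/10)·10.6 + (15.1/10)·14.8 + (19.5/10)·20.5 + (24.3/10)·28.5 = 159 m³/s.

Q ≈ 159 m³/s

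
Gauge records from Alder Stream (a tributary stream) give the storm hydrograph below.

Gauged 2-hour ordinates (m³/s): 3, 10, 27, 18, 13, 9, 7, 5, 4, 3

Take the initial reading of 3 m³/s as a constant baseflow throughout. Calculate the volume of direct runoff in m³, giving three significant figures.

Direct-runoff ordinates (Q − Q_b): 0.0, 7.0, 24.0, 15.0, 10.0, 6.0, 4.0, 2.0, 1.0, 0.0 m³/s.
ΣQ_DR = 69.00 m³/s.
With Δt = 2 h = 7200 s, V = ΣQ_DR · Δt = 69.00 × 7200 = 4.97 × 10^5 m³.

V ≈ 4.97 × 10^5 m³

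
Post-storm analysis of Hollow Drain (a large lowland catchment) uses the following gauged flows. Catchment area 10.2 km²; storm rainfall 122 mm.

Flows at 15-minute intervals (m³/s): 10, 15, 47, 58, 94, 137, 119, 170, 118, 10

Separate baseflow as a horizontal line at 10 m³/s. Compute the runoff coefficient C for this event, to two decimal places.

ΣQ_DR = 678.0 m³/s; V = ΣQ_DR·Δt = 6.102 × 10^5 m³.
Runoff depth d = V / A = 59.82 mm.
C = d / P = 59.82 / 122 = 0.49.

C ≈ 0.49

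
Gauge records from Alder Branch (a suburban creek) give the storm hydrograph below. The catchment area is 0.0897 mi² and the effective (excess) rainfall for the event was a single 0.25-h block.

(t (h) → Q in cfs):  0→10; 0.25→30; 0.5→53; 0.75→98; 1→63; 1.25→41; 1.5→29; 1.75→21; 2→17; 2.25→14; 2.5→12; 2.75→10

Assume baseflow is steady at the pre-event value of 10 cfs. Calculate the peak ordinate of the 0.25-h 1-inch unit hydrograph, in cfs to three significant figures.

U_p ≈ 73.3 cfs

Direct runoff: 0.0, 20.0, 43.0, 88.0, 53.0, 31.0, 19.0, 11.0, 7.0, 4.0, 2.0, 0.0 cfs; ΣQ_DR = 278.0 cfs, peak = 88.0 cfs.
Runoff depth d = ΣQ_DR·Δt / A = 278.0 × 900 / (0.0897 mi²) = 1.201 in.
The 1-inch UH is the DRH scaled by (1 in)/d, so U_p = 88.0 × 1/1.201 = 73.3 cfs.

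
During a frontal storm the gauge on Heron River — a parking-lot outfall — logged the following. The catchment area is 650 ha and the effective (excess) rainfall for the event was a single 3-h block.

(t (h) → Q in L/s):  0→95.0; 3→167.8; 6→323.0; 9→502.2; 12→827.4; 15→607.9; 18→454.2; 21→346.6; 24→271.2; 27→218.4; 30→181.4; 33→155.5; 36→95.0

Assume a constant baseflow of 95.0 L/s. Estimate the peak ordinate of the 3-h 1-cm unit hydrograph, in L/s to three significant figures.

U_p ≈ 1460 L/s

Direct runoff: 0.0, 72.8, 228.0, 407.2, 732.4, 512.9, 359.2, 251.6, 176.2, 123.4, 86.4, 60.5, 0.0 L/s; ΣQ_DR = 3011 L/s, peak = 732.4 L/s.
Runoff depth d = ΣQ_DR·Δt / A = 3011 × 10800 / (650 ha) = 5.002 mm.
The 1-cm UH is the DRH scaled by (10 mm)/d, so U_p = 732.4 × 10/5.002 = 1460 L/s.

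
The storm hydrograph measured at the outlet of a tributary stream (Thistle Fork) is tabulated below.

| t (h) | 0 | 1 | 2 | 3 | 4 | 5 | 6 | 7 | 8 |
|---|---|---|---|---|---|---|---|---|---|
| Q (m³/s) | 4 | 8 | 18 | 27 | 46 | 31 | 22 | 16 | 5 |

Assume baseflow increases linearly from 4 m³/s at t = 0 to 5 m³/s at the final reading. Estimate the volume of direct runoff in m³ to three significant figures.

V ≈ 4.91 × 10^5 m³

Direct-runoff ordinates (Q − Q_b): 0.00, 3.88, 13.75, 22.62, 41.50, 26.38, 17.25, 11.12, 0.00 m³/s.
ΣQ_DR = 136.5 m³/s.
With Δt = 1 h = 3600 s, V = ΣQ_DR · Δt = 136.5 × 3600 = 4.91 × 10^5 m³.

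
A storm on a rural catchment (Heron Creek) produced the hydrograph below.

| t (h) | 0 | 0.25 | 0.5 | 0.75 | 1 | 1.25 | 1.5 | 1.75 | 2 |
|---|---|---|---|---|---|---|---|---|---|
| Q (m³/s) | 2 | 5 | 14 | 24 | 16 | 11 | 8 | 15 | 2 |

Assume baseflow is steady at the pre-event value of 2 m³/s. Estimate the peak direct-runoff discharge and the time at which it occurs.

Q_p = 22.0 m³/s at t = 0.75 h

Subtracting baseflow gives direct-runoff ordinates: 0.0, 3.0, 12.0, 22.0, 14.0, 9.0, 6.0, 13.0, 0.0 m³/s.
The maximum is 22.0 m³/s, occurring at the reading for t = 0.75 h.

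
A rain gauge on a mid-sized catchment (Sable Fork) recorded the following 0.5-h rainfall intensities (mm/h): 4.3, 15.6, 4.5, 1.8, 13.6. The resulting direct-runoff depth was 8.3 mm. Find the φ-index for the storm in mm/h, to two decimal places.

Only the 2 blocks with intensity above φ contribute runoff: 15.6, 13.6 mm/h.
Σ(I−φ)·Δt = d  ⇒  (15.6+13.6 − 2φ)·0.5 = 8.3
φ = (29.20 − 8.3/0.5) / 2 = 6.30 mm/h.

φ ≈ 6.30 mm/h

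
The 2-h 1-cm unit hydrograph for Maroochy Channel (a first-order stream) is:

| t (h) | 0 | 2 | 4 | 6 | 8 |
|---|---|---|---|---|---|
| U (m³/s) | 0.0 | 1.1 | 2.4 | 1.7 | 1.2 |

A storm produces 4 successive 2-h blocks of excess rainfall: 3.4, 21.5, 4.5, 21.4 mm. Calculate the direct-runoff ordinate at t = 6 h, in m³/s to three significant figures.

By discrete convolution, Q_j = Σ (P_i / 10 mm) · U_{j−i}.
At t = 6 h (j=3): Q = (3.4/10)·1.7 + (21.5/10)·2.4 + (4.5/10)·1.1 + (21.4/10)·0.0 = 6.23 m³/s.

Q ≈ 6.23 m³/s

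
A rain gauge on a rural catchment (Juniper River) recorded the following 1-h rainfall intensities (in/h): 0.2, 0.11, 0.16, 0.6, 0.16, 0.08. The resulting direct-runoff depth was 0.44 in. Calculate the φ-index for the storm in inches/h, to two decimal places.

Only the 2 blocks with intensity above φ contribute runoff: 0.2, 0.6 in/h.
Σ(I−φ)·Δt = d  ⇒  (0.2+0.6 − 2φ)·1 = 0.44
φ = (0.8000 − 0.44/1) / 2 = 0.18 in/h.

φ ≈ 0.18 in/h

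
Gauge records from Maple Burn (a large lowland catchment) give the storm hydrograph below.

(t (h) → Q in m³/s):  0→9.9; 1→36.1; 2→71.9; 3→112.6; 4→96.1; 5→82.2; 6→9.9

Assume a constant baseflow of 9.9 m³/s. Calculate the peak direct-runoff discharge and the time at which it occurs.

Q_p = 102.7 m³/s at t = 3 h

Subtracting baseflow gives direct-runoff ordinates: 0.0, 26.2, 62.0, 102.7, 86.2, 72.3, 0.0 m³/s.
The maximum is 102.7 m³/s, occurring at the reading for t = 3 h.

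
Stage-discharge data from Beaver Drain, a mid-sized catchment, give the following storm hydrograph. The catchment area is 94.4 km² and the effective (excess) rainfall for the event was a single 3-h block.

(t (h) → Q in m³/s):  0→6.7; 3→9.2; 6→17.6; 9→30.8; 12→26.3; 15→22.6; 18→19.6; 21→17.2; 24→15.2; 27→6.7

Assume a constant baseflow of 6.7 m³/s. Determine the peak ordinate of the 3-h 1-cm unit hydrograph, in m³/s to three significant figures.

U_p ≈ 20.1 m³/s

Direct runoff: 0.0, 2.5, 10.9, 24.1, 19.6, 15.9, 12.9, 10.5, 8.5, 0.0 m³/s; ΣQ_DR = 104.9 m³/s, peak = 24.1 m³/s.
Runoff depth d = ΣQ_DR·Δt / A = 104.9 × 10800 / (94.4 km²) = 12.00 mm.
The 1-cm UH is the DRH scaled by (10 mm)/d, so U_p = 24.1 × 10/12.00 = 20.1 m³/s.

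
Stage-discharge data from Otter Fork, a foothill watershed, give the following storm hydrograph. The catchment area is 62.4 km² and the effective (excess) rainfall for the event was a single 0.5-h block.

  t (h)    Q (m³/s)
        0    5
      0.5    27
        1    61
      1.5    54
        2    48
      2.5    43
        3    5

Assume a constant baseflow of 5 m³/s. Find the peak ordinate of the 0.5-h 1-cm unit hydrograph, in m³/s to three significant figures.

U_p ≈ 93.3 m³/s

Direct runoff: 0.0, 22.0, 56.0, 49.0, 43.0, 38.0, 0.0 m³/s; ΣQ_DR = 208.0 m³/s, peak = 56.0 m³/s.
Runoff depth d = ΣQ_DR·Δt / A = 208.0 × 1800 / (62.4 km²) = 6.000 mm.
The 1-cm UH is the DRH scaled by (10 mm)/d, so U_p = 56.0 × 10/6.000 = 93.3 m³/s.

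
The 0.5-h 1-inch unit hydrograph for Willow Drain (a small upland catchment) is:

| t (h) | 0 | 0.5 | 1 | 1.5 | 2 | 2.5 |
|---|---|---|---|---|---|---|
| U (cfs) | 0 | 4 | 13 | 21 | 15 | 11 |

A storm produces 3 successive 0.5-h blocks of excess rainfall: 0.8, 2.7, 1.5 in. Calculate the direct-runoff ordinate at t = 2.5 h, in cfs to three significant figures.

Q ≈ 80.8 cfs

By discrete convolution, Q_j = Σ (P_i / 1 in) · U_{j−i}.
At t = 2.5 h (j=5): Q = (0.8/1)·11 + (2.7/1)·15 + (1.5/1)·21 = 80.8 cfs.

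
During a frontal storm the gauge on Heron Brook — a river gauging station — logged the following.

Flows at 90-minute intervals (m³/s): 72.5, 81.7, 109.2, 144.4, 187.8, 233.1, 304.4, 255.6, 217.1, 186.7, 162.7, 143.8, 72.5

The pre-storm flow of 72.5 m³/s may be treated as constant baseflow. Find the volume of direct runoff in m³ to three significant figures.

V ≈ 6.64 × 10^6 m³

Direct-runoff ordinates (Q − Q_b): 0.0, 9.2, 36.7, 71.9, 115.3, 160.6, 231.9, 183.1, 144.6, 114.2, 90.2, 71.3, 0.0 m³/s.
ΣQ_DR = 1229 m³/s.
With Δt = 1.5 h = 5400 s, V = ΣQ_DR · Δt = 1229 × 5400 = 6.64 × 10^6 m³.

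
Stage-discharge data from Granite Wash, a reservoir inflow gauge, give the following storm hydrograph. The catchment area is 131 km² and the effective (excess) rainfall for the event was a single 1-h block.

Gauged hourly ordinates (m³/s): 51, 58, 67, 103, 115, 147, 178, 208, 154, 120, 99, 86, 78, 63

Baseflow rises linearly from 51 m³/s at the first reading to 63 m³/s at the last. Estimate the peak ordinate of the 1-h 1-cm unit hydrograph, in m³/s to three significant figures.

U_p ≈ 75.1 m³/s

Direct runoff: 0.00, 6.08, 14.15, 49.23, 60.31, 91.38, 121.46, 150.54, 95.62, 60.69, 38.77, 24.85, 15.92, 0.00 m³/s; ΣQ_DR = 729.0 m³/s, peak = 150.54 m³/s.
Runoff depth d = ΣQ_DR·Δt / A = 729.0 × 3600 / (131 km²) = 20.03 mm.
The 1-cm UH is the DRH scaled by (10 mm)/d, so U_p = 150.54 × 10/20.03 = 75.1 m³/s.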